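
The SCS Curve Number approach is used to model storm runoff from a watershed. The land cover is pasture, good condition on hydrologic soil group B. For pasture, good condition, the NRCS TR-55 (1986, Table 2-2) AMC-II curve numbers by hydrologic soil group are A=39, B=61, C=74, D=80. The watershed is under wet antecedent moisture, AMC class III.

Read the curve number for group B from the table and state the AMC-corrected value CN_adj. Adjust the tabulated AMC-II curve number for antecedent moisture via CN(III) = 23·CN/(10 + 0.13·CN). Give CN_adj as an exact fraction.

NRCS table: pasture, good condition, soil group B → CN(II) = 61
Wet (AMC III): CN(III) = 23·61/(10 + 0.13·61) = 1403/(1793/100) = 140300/1793 ≈ 78.249

CN_adj = 140300/1793 ≈ 78.249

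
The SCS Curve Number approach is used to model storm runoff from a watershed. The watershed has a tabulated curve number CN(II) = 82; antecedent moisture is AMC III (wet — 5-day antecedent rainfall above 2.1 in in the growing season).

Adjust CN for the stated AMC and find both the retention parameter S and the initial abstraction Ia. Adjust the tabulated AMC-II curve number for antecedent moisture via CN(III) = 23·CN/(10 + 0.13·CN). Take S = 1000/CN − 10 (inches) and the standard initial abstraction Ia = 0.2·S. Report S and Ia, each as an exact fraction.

S = 900/943 in ≈ 0.954 in; Ia = 180/943 in ≈ 0.191 in

Adjust CN=82 to AMC III: 23·82/(10 + 0.13·82) → 1886 ÷ (1033/50) = 94300/1033 ≈ 91.288
Max retention: S = 1000/(94300/1033) − 10 = 900/943 in (≈ 0.954 in)
Ia = 0.2S: 0.2·0.954 = 0.191 in (exactly 180/943)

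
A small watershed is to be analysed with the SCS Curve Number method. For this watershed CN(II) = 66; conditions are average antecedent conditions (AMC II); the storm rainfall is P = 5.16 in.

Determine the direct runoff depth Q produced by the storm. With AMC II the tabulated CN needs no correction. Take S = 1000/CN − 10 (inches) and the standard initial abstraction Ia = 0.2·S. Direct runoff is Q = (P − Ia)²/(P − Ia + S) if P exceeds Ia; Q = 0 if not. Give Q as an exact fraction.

Average conditions: CN = 66 (no AMC adjustment).
Retention S: 1000/CN − 10 with CN=66.000 → S = 170/33 ≈ 5.152 in
Initial abstraction Ia = S/5 = (170/33)/5 = 34/33 ≈ 1.030 in
Excess rainfall: 5.160 − 1.030 = 4.130 in; P > Ia so Q > 0
Q = (3407/825)²/((3407/825) + 170/33) = (11607649/680625)/(7657/825) = 11607649/6317025 in ≈ 1.838 in

Q = 11607649/6317025 in ≈ 1.838 in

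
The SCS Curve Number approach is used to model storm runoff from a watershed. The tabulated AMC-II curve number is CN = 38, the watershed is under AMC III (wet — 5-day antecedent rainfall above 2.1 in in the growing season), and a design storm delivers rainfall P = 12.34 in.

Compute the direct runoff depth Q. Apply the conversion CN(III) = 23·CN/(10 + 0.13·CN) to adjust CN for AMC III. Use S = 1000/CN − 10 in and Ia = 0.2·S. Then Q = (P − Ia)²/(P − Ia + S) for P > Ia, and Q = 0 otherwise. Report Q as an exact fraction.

Q = 56943799641/8600793650 in ≈ 6.621 in

Wet (AMC III): CN(III) = 23·38/(10 + 0.13·38) = 874/(747/50) = 43700/747 ≈ 58.501
Max retention: S = 1000/(43700/747) − 10 = 3100/437 in (≈ 7.094 in)
Ia = 0.2S: 0.2·7.094 = 1.419 in (exactly 620/437)
Excess rainfall: 12.340 − 1.419 = 10.921 in; P > Ia so Q > 0
Runoff Q = (P−Ia)²/(P−Ia+S) = (10.921)²/(10.921+7.094) = 56943799641/8600793650 ≈ 6.621 in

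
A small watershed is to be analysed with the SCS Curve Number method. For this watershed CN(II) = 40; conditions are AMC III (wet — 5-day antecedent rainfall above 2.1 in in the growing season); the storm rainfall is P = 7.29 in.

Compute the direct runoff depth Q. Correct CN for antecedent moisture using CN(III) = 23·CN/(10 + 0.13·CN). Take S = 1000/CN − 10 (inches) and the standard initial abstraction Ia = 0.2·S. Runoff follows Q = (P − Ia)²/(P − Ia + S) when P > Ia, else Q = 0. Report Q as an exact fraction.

Q = 63176763/22054700 in ≈ 2.865 in

Wet (AMC III): CN(III) = 23·40/(10 + 0.13·40) = 920/(76/5) = 1150/19 ≈ 60.526
Max retention: S = 1000/(1150/19) − 10 = 150/23 in (≈ 6.522 in)
Initial abstraction Ia = S/5 = (150/23)/5 = 30/23 ≈ 1.304 in
Excess rainfall: 7.290 − 1.304 = 5.986 in; P > Ia so Q > 0
Q = (13767/2300)²/((13767/2300) + 150/23) = (189530289/5290000)/(28767/2300) = 63176763/22054700 in ≈ 2.865 in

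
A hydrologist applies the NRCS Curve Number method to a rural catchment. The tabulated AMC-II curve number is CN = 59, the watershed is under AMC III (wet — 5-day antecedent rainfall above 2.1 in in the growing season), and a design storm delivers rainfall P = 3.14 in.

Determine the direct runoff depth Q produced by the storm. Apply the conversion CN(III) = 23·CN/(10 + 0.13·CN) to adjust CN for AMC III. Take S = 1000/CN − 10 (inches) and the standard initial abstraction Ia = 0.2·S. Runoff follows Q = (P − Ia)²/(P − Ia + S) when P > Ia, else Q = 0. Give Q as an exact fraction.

Q = 29600858401/25582774650 in ≈ 1.157 in

CN(III) from CN(II)=59: (23·59)/(10 + 0.13·59) = 135700/1767 ≈ 76.797
Max retention: S = 1000/(135700/1767) − 10 = 4100/1357 in (≈ 3.021 in)
Initial abstraction Ia = S/5 = (4100/1357)/5 = 820/1357 ≈ 0.604 in
Since P=3.140 > Ia=0.604: effective rainfall P−Ia = 172049/67850 in
Q = (172049/67850)²/((172049/67850) + 4100/1357) = (29600858401/4603622500)/(377049/67850) = 29600858401/25582774650 in ≈ 1.157 in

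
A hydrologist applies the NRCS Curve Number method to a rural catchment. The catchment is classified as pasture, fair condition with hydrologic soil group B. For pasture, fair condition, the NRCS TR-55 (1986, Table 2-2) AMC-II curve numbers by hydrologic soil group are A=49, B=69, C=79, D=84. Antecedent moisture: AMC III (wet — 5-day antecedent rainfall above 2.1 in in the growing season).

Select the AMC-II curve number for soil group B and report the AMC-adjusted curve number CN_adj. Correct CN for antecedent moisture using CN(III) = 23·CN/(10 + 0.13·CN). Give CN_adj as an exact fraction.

NRCS table: pasture, fair condition, soil group B → CN(II) = 69
CN(III) from CN(II)=69: (23·69)/(10 + 0.13·69) = 158700/1897 ≈ 83.658

CN_adj = 158700/1897 ≈ 83.658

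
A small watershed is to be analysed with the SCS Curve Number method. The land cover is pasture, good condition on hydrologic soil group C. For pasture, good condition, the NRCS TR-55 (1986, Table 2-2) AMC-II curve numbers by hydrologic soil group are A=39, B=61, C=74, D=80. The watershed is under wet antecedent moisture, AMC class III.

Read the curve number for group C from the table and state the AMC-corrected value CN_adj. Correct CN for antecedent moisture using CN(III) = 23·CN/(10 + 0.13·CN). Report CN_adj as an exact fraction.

CN_adj = 85100/981 ≈ 86.748

NRCS table: pasture, good condition, soil group C → CN(II) = 74
Wet (AMC III): CN(III) = 23·74/(10 + 0.13·74) = 1702/(981/50) = 85100/981 ≈ 86.748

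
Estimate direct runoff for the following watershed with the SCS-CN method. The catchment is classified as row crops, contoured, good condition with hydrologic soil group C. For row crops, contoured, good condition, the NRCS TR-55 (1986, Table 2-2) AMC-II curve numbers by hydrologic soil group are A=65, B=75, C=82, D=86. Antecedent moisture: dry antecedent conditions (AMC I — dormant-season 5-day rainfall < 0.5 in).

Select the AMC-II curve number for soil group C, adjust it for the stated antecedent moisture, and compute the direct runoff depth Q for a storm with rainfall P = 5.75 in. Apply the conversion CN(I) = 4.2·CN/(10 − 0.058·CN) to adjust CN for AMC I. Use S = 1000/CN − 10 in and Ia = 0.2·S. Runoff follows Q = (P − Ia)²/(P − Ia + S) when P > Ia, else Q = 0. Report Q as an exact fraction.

Q = 29170801/13088348 in ≈ 2.229 in

NRCS table: row crops, contoured, good condition, soil group C → CN(II) = 82
Dry (AMC I): CN(I) = 4.2·82/(10 − 0.058·82) = (1722/5)/(1311/250) = 28700/437 ≈ 65.675
S = 1000/(28700/437) − 10 = 1500/287 in ≈ 5.226 in
Ia = 0.2·(1500/287) = 300/287 in ≈ 1.045 in
Since P=5.750 > Ia=1.045: effective rainfall P−Ia = 5401/1148 in
Runoff Q = (P−Ia)²/(P−Ia+S) = (4.705)²/(4.705+5.226) = 29170801/13088348 ≈ 2.229 in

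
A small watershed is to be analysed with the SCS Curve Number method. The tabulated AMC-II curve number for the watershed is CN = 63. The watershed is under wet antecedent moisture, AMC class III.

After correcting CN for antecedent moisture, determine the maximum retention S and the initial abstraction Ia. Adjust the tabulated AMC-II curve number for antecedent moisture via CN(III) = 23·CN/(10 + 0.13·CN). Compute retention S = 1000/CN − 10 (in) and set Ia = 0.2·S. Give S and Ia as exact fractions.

Wet (AMC III): CN(III) = 23·63/(10 + 0.13·63) = 1449/(1819/100) = 144900/1819 ≈ 79.659
S = 1000/(144900/1819) − 10 = 3700/1449 in ≈ 2.553 in
Initial abstraction Ia = S/5 = (3700/1449)/5 = 740/1449 ≈ 0.511 in

S = 3700/1449 in ≈ 2.553 in; Ia = 740/1449 in ≈ 0.511 in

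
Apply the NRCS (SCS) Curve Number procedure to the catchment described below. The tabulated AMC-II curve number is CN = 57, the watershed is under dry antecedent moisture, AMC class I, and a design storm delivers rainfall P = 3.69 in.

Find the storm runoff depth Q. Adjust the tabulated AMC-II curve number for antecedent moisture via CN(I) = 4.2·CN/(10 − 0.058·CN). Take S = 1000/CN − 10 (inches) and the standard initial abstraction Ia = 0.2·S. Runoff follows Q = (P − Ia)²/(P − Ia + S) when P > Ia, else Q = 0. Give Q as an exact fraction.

Q = 136726249/258754652100 in ≈ 0.001 in

Adjust CN=57 to AMC I: 4.2·57/(10 − 0.058·57) → (1197/5) ÷ (3347/500) = 119700/3347 ≈ 35.763
Max retention: S = 1000/(119700/3347) − 10 = 21500/1197 in (≈ 17.962 in)
Ia = 0.2·(21500/1197) = 4300/1197 in ≈ 3.592 in
Excess rainfall: 3.690 − 3.592 = 0.098 in; P > Ia so Q > 0
Runoff Q = (P−Ia)²/(P−Ia+S) = (0.098)²/(0.098+17.962) = 136726249/258754652100 ≈ 0.001 in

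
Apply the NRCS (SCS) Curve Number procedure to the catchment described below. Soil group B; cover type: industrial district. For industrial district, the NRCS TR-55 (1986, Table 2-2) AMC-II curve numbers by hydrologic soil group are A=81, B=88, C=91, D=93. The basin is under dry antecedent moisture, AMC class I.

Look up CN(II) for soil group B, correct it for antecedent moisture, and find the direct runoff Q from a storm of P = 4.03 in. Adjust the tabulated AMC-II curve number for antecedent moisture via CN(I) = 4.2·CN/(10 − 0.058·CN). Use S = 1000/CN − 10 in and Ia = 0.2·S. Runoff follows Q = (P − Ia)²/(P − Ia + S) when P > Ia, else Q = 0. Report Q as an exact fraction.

NRCS table: industrial district, soil group B → CN(II) = 88
Adjust CN=88 to AMC I: 4.2·88/(10 − 0.058·88) → (1848/5) ÷ (612/125) = 3850/51 ≈ 75.490
Retention S: 1000/CN − 10 with CN=75.490 → S = 250/77 ≈ 3.247 in
Ia = 0.2S: 0.2·3.247 = 0.649 in (exactly 50/77)
P − Ia = 4.030 − 0.649 = 26031/7700 ≈ 3.381 in (> 0, runoff occurs)
Runoff Q = (P−Ia)²/(P−Ia+S) = (3.381)²/(3.381+3.247) = 677612961/392938700 ≈ 1.724 in

Q = 677612961/392938700 in ≈ 1.724 in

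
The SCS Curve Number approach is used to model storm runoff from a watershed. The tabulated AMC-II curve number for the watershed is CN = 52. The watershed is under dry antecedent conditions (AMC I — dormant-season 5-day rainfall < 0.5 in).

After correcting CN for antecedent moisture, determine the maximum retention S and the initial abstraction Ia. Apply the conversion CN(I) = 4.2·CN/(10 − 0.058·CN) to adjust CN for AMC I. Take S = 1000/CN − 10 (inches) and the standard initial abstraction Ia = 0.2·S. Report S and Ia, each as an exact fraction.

Adjust CN=52 to AMC I: 4.2·52/(10 − 0.058·52) → (1092/5) ÷ (873/125) = 9100/291 ≈ 31.271
S = 1000/(9100/291) − 10 = 2000/91 in ≈ 21.978 in
Initial abstraction Ia = S/5 = (2000/91)/5 = 400/91 ≈ 4.396 in

S = 2000/91 in ≈ 21.978 in; Ia = 400/91 in ≈ 4.396 in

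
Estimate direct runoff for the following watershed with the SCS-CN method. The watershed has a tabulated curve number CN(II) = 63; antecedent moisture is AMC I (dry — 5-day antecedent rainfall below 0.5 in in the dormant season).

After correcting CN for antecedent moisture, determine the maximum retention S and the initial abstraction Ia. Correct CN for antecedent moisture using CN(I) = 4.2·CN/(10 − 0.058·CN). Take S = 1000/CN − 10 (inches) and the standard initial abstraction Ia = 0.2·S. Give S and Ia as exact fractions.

S = 18500/1323 in ≈ 13.983 in; Ia = 3700/1323 in ≈ 2.797 in

Adjust CN=63 to AMC I: 4.2·63/(10 − 0.058·63) → (1323/5) ÷ (3173/500) = 132300/3173 ≈ 41.696
Max retention: S = 1000/(132300/3173) − 10 = 18500/1323 in (≈ 13.983 in)
Initial abstraction Ia = S/5 = (18500/1323)/5 = 3700/1323 ≈ 2.797 in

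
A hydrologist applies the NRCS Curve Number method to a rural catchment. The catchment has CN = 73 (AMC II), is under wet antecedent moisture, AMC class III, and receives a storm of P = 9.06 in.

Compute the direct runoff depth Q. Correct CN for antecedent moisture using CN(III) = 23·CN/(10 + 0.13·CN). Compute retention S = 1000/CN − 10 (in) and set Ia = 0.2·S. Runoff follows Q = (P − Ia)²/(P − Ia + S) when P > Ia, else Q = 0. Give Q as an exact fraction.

Q = 179383295523/24305959550 in ≈ 7.380 in

Wet (AMC III): CN(III) = 23·73/(10 + 0.13·73) = 1679/(1949/100) = 167900/1949 ≈ 86.147
Retention S: 1000/CN − 10 with CN=86.147 → S = 2700/1679 ≈ 1.608 in
Initial abstraction Ia = S/5 = (2700/1679)/5 = 540/1679 ≈ 0.322 in
Since P=9.060 > Ia=0.322: effective rainfall P−Ia = 733587/83950 in
Q = (733587/83950)²/((733587/83950) + 2700/1679) = (538149886569/7047602500)/(868587/83950) = 179383295523/24305959550 in ≈ 7.380 in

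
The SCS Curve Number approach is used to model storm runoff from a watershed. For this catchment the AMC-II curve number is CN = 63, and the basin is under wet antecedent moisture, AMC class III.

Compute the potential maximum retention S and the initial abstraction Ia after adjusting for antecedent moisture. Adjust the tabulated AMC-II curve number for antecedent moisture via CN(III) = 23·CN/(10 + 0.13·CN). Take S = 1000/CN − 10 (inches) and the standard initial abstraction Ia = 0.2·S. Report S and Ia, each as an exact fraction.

S = 3700/1449 in ≈ 2.553 in; Ia = 740/1449 in ≈ 0.511 in

Wet (AMC III): CN(III) = 23·63/(10 + 0.13·63) = 1449/(1819/100) = 144900/1819 ≈ 79.659
Max retention: S = 1000/(144900/1819) − 10 = 3700/1449 in (≈ 2.553 in)
Ia = 0.2S: 0.2·2.553 = 0.511 in (exactly 740/1449)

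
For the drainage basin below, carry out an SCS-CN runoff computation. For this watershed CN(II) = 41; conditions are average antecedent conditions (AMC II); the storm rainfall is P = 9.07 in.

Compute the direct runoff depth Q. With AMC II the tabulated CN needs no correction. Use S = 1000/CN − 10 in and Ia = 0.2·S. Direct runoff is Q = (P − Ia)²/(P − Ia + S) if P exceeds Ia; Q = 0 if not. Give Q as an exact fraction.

AMC II — tabulated CN = 41 applies directly.
Retention S: 1000/CN − 10 with CN=41.000 → S = 590/41 ≈ 14.390 in
Ia = 0.2·(590/41) = 118/41 in ≈ 2.878 in
P − Ia = 9.070 − 2.878 = 25387/4100 ≈ 6.192 in (> 0, runoff occurs)
Runoff Q = (P−Ia)²/(P−Ia+S) = (6.192)²/(6.192+14.390) = 644499769/345986700 ≈ 1.863 in

Q = 644499769/345986700 in ≈ 1.863 in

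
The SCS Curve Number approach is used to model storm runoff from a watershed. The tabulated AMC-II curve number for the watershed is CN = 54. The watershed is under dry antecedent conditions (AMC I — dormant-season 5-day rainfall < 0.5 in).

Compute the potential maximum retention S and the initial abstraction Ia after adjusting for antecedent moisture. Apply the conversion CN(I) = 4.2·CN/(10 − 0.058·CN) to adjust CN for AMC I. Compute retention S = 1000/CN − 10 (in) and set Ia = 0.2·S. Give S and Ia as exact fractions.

Dry (AMC I): CN(I) = 4.2·54/(10 − 0.058·54) = (1134/5)/(1717/250) = 56700/1717 ≈ 33.023
Retention S: 1000/CN − 10 with CN=33.023 → S = 11500/567 ≈ 20.282 in
Ia = 0.2S: 0.2·20.282 = 4.056 in (exactly 2300/567)

S = 11500/567 in ≈ 20.282 in; Ia = 2300/567 in ≈ 4.056 in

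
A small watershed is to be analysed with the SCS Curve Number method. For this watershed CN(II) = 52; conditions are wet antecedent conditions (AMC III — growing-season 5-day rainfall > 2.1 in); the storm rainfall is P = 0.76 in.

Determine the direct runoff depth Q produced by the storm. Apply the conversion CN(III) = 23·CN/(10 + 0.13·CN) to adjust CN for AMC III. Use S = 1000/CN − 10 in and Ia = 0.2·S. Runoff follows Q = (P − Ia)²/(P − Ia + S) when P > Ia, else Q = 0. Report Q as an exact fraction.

Q = 0 in ≈ 0.000 in

Adjust CN=52 to AMC III: 23·52/(10 + 0.13·52) → 1196 ÷ (419/25) = 29900/419 ≈ 71.360
S = 1000/(29900/419) − 10 = 1200/299 in ≈ 4.013 in
Initial abstraction Ia = S/5 = (1200/299)/5 = 240/299 ≈ 0.803 in
P = 0.760 ≤ Ia = 0.803 in: entire storm abstracted, Q = 0.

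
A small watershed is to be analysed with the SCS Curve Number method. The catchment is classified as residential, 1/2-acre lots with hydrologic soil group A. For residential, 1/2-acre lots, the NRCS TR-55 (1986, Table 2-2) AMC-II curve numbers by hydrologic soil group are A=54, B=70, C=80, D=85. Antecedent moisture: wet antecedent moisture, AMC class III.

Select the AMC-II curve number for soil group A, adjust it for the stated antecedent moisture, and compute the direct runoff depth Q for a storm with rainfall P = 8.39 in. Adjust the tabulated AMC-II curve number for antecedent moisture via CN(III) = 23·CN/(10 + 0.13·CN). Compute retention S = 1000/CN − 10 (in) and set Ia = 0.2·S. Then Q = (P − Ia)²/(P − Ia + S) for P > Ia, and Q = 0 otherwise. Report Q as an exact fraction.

Q = 426546409/82763100 in ≈ 5.154 in

NRCS table: residential, 1/2-acre lots, soil group A → CN(II) = 54
Wet (AMC III): CN(III) = 23·54/(10 + 0.13·54) = 1242/(851/50) = 2700/37 ≈ 72.973
Max retention: S = 1000/(2700/37) − 10 = 100/27 in (≈ 3.704 in)
Initial abstraction Ia = S/5 = (100/27)/5 = 20/27 ≈ 0.741 in
Since P=8.390 > Ia=0.741: effective rainfall P−Ia = 20653/2700 in
Q: (20653/2700)² ÷ (30653/2700) = 426546409/82763100 in (≈ 5.154 in)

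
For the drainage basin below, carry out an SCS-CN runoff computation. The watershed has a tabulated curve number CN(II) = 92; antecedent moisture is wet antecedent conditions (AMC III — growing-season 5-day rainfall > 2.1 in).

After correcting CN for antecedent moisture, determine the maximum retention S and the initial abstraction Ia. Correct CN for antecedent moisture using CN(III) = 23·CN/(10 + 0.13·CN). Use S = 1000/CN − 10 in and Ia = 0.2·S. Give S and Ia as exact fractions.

CN(III) from CN(II)=92: (23·92)/(10 + 0.13·92) = 52900/549 ≈ 96.357
Retention S: 1000/CN − 10 with CN=96.357 → S = 200/529 ≈ 0.378 in
Ia = 0.2S: 0.2·0.378 = 0.076 in (exactly 40/529)

S = 200/529 in ≈ 0.378 in; Ia = 40/529 in ≈ 0.076 in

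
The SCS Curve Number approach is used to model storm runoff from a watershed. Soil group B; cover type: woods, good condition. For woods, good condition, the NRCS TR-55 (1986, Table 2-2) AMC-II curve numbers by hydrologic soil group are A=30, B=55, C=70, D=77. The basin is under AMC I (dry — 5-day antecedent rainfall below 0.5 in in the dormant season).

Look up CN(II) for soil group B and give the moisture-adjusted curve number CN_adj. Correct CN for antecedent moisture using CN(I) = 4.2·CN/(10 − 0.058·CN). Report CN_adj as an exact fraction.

NRCS table: woods, good condition, soil group B → CN(II) = 55
Dry (AMC I): CN(I) = 4.2·55/(10 − 0.058·55) = 231/(681/100) = 7700/227 ≈ 33.921

CN_adj = 7700/227 ≈ 33.921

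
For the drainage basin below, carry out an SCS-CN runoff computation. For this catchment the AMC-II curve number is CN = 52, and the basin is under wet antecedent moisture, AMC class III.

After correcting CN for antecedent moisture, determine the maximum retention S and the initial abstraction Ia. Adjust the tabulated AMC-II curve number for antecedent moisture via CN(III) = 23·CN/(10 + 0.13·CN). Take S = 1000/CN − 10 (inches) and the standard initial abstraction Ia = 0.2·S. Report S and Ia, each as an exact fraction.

Wet (AMC III): CN(III) = 23·52/(10 + 0.13·52) = 1196/(419/25) = 29900/419 ≈ 71.360
S = 1000/(29900/419) − 10 = 1200/299 in ≈ 4.013 in
Initial abstraction Ia = S/5 = (1200/299)/5 = 240/299 ≈ 0.803 in

S = 1200/299 in ≈ 4.013 in; Ia = 240/299 in ≈ 0.803 in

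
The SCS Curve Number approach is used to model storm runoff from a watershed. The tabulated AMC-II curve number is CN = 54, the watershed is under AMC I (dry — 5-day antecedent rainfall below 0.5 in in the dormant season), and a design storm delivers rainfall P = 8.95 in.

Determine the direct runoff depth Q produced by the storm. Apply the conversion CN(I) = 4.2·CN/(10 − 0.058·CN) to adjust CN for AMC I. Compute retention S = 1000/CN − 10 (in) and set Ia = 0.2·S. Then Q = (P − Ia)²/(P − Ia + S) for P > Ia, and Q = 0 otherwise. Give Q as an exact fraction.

Adjust CN=54 to AMC I: 4.2·54/(10 − 0.058·54) → (1134/5) ÷ (1717/250) = 56700/1717 ≈ 33.023
Max retention: S = 1000/(56700/1717) − 10 = 11500/567 in (≈ 20.282 in)
Ia = 0.2·(11500/567) = 2300/567 in ≈ 4.056 in
Excess rainfall: 8.950 − 4.056 = 4.894 in; P > Ia so Q > 0
Q: (55493/11340)² ÷ (285493/11340) = 3079473049/3237490620 in (≈ 0.951 in)

Q = 3079473049/3237490620 in ≈ 0.951 in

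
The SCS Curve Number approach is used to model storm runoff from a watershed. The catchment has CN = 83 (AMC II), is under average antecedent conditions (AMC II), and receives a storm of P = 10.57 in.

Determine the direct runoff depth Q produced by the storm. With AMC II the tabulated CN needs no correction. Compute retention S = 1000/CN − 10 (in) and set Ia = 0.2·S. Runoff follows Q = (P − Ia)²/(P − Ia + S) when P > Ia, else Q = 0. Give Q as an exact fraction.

Q = 7111717561/841047300 in ≈ 8.456 in

CN(II) = 83; AMC II needs no correction.
S = 1000/83 − 10 = 170/83 in ≈ 2.048 in
Ia = 0.2·(170/83) = 34/83 in ≈ 0.410 in
Excess rainfall: 10.570 − 0.410 = 10.160 in; P > Ia so Q > 0
Runoff Q = (P−Ia)²/(P−Ia+S) = (10.160)²/(10.160+2.048) = 7111717561/841047300 ≈ 8.456 in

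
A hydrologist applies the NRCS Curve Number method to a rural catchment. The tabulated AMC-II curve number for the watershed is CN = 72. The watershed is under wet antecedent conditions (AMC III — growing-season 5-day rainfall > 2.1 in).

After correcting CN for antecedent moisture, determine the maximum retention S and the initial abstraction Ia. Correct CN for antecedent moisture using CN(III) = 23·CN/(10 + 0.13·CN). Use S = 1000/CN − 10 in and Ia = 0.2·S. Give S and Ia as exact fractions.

Adjust CN=72 to AMC III: 23·72/(10 + 0.13·72) → 1656 ÷ (484/25) = 10350/121 ≈ 85.537
Max retention: S = 1000/(10350/121) − 10 = 350/207 in (≈ 1.691 in)
Ia = 0.2·(350/207) = 70/207 in ≈ 0.338 in

S = 350/207 in ≈ 1.691 in; Ia = 70/207 in ≈ 0.338 in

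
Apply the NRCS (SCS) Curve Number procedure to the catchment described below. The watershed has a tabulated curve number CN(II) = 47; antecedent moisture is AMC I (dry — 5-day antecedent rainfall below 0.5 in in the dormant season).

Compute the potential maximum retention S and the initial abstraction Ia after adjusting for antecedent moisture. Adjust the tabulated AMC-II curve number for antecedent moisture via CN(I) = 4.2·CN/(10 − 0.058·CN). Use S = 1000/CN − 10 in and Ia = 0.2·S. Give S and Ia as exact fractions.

Dry (AMC I): CN(I) = 4.2·47/(10 − 0.058·47) = (987/5)/(3637/500) = 98700/3637 ≈ 27.138
S = 1000/(98700/3637) − 10 = 26500/987 in ≈ 26.849 in
Ia = 0.2S: 0.2·26.849 = 5.370 in (exactly 5300/987)

S = 26500/987 in ≈ 26.849 in; Ia = 5300/987 in ≈ 5.370 in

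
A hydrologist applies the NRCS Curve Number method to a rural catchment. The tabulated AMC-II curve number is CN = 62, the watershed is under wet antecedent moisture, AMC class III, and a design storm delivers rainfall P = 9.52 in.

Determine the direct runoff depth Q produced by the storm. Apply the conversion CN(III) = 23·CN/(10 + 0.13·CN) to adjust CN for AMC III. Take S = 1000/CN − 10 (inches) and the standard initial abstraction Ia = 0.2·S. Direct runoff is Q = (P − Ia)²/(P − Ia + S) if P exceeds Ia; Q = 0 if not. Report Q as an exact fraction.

Wet (AMC III): CN(III) = 23·62/(10 + 0.13·62) = 1426/(903/50) = 71300/903 ≈ 78.959
S = 1000/(71300/903) − 10 = 1900/713 in ≈ 2.665 in
Ia = 0.2S: 0.2·2.665 = 0.533 in (exactly 380/713)
Since P=9.520 > Ia=0.533: effective rainfall P−Ia = 160194/17825 in
Runoff Q = (P−Ia)²/(P−Ia+S) = (8.987)²/(8.987+2.665) = 12831058818/1851072775 ≈ 6.932 in

Q = 12831058818/1851072775 in ≈ 6.932 in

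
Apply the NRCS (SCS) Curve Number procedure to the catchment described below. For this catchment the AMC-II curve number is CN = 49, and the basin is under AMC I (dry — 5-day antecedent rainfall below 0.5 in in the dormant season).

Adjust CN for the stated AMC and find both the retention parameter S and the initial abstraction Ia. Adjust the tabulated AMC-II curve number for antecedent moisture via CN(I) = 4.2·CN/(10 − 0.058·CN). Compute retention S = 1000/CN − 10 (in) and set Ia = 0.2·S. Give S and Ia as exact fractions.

Adjust CN=49 to AMC I: 4.2·49/(10 − 0.058·49) → (1029/5) ÷ (3579/500) = 34300/1193 ≈ 28.751
Retention S: 1000/CN − 10 with CN=28.751 → S = 8500/343 ≈ 24.781 in
Initial abstraction Ia = S/5 = (8500/343)/5 = 1700/343 ≈ 4.956 in

S = 8500/343 in ≈ 24.781 in; Ia = 1700/343 in ≈ 4.956 in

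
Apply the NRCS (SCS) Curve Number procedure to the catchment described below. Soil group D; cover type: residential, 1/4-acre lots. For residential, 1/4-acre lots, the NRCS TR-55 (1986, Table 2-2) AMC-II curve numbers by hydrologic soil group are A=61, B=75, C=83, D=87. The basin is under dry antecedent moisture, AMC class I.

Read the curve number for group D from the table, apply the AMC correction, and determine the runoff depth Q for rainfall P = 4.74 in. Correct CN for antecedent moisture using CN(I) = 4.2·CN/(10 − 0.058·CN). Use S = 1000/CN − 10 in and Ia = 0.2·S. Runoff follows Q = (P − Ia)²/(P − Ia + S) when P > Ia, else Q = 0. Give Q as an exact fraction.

NRCS table: residential, 1/4-acre lots, soil group D → CN(II) = 87
Dry (AMC I): CN(I) = 4.2·87/(10 − 0.058·87) = (1827/5)/(2477/500) = 182700/2477 ≈ 73.759
S = 1000/(182700/2477) − 10 = 6500/1827 in ≈ 3.558 in
Ia = 0.2S: 0.2·3.558 = 0.712 in (exactly 1300/1827)
Excess rainfall: 4.740 − 0.712 = 4.028 in; P > Ia so Q > 0
Q: (367999/91350)² ÷ (692999/91350) = 135423264001/63305458650 in (≈ 2.139 in)

Q = 135423264001/63305458650 in ≈ 2.139 in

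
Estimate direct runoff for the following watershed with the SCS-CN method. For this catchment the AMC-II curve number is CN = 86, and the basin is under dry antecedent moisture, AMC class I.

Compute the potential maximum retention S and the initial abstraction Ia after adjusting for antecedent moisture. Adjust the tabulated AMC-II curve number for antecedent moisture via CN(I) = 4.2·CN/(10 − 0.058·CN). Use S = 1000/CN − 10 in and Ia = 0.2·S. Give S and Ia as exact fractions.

Dry (AMC I): CN(I) = 4.2·86/(10 − 0.058·86) = (1806/5)/(1253/250) = 12900/179 ≈ 72.067
Max retention: S = 1000/(12900/179) − 10 = 500/129 in (≈ 3.876 in)
Ia = 0.2·(500/129) = 100/129 in ≈ 0.775 in

S = 500/129 in ≈ 3.876 in; Ia = 100/129 in ≈ 0.775 in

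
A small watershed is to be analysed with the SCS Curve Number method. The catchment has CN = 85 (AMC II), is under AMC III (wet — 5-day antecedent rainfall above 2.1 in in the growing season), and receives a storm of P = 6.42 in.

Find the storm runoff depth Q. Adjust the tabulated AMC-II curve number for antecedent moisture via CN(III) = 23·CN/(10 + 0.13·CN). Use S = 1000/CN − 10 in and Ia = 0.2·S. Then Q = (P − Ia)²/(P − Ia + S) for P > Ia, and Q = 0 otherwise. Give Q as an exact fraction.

Q = 1667660569/298704450 in ≈ 5.583 in

Adjust CN=85 to AMC III: 23·85/(10 + 0.13·85) → 1955 ÷ (421/20) = 39100/421 ≈ 92.874
Retention S: 1000/CN − 10 with CN=92.874 → S = 300/391 ≈ 0.767 in
Initial abstraction Ia = S/5 = (300/391)/5 = 60/391 ≈ 0.153 in
Since P=6.420 > Ia=0.153: effective rainfall P−Ia = 122511/19550 in
Q: (122511/19550)² ÷ (137511/19550) = 1667660569/298704450 in (≈ 5.583 in)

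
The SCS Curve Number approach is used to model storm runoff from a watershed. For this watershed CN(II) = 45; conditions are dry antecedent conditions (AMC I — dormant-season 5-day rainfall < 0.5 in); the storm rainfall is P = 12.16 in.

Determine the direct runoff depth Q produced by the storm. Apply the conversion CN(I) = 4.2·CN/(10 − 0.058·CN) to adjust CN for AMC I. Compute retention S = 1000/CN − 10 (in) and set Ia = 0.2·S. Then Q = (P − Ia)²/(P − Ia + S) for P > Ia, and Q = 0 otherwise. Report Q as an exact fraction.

Q = 56085121/49451850 in ≈ 1.134 in

Adjust CN=45 to AMC I: 4.2·45/(10 − 0.058·45) → 189 ÷ (739/100) = 18900/739 ≈ 25.575
S = 1000/(18900/739) − 10 = 5500/189 in ≈ 29.101 in
Ia = 0.2S: 0.2·29.101 = 5.820 in (exactly 1100/189)
Since P=12.160 > Ia=5.820: effective rainfall P−Ia = 29956/4725 in
Q = (29956/4725)²/((29956/4725) + 5500/189) = (897361936/22325625)/(167456/4725) = 56085121/49451850 in ≈ 1.134 in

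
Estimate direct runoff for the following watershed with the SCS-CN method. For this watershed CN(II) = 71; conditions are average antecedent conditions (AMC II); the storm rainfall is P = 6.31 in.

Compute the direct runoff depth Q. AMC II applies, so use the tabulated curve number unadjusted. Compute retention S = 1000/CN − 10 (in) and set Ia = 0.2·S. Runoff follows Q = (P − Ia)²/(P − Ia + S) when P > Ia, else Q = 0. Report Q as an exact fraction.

Q = 1521078001/482807100 in ≈ 3.150 in

AMC II — tabulated CN = 71 applies directly.
Max retention: S = 1000/71 − 10 = 290/71 in (≈ 4.085 in)
Initial abstraction Ia = S/5 = (290/71)/5 = 58/71 ≈ 0.817 in
P − Ia = 6.310 − 0.817 = 39001/7100 ≈ 5.493 in (> 0, runoff occurs)
Q: (39001/7100)² ÷ (68001/7100) = 1521078001/482807100 in (≈ 3.150 in)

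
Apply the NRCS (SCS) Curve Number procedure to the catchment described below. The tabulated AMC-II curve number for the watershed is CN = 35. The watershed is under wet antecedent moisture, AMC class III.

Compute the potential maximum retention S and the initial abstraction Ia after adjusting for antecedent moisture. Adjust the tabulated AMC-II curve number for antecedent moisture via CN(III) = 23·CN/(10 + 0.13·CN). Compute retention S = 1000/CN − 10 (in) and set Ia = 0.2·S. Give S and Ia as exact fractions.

S = 1300/161 in ≈ 8.075 in; Ia = 260/161 in ≈ 1.615 in

Adjust CN=35 to AMC III: 23·35/(10 + 0.13·35) → 805 ÷ (291/20) = 16100/291 ≈ 55.326
Retention S: 1000/CN − 10 with CN=55.326 → S = 1300/161 ≈ 8.075 in
Initial abstraction Ia = S/5 = (1300/161)/5 = 260/161 ≈ 1.615 in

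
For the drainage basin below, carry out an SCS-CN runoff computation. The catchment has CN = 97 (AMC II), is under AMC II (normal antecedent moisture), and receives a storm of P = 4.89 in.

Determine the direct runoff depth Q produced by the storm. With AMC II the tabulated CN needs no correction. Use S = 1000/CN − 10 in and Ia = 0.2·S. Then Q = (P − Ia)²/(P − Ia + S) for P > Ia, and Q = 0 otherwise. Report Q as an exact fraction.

Q = 243703321/53708900 in ≈ 4.537 in

CN(II) = 97; AMC II needs no correction.
S = 1000/97 − 10 = 30/97 in ≈ 0.309 in
Initial abstraction Ia = S/5 = (30/97)/5 = 6/97 ≈ 0.062 in
P − Ia = 4.890 − 0.062 = 46833/9700 ≈ 4.828 in (> 0, runoff occurs)
Q = (46833/9700)²/((46833/9700) + 30/97) = (2193329889/94090000)/(49833/9700) = 243703321/53708900 in ≈ 4.537 in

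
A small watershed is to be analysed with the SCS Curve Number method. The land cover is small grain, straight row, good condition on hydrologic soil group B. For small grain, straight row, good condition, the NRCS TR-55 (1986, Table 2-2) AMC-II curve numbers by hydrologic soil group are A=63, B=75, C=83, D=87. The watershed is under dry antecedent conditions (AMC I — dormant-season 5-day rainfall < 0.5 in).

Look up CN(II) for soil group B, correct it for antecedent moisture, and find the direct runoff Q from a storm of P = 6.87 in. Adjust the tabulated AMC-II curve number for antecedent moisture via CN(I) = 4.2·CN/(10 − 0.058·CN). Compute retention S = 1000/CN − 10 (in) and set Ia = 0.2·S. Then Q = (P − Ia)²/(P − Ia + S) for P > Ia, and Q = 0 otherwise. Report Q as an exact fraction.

Q = 1107624961/524670300 in ≈ 2.111 in

NRCS table: small grain, straight row, good condition, soil group B → CN(II) = 75
CN(I) from CN(II)=75: (4.2·75)/(10 − 0.058·75) = 6300/113 ≈ 55.752
Max retention: S = 1000/(6300/113) − 10 = 500/63 in (≈ 7.937 in)
Ia = 0.2S: 0.2·7.937 = 1.587 in (exactly 100/63)
P − Ia = 6.870 − 1.587 = 33281/6300 ≈ 5.283 in (> 0, runoff occurs)
Runoff Q = (P−Ia)²/(P−Ia+S) = (5.283)²/(5.283+7.937) = 1107624961/524670300 ≈ 2.111 in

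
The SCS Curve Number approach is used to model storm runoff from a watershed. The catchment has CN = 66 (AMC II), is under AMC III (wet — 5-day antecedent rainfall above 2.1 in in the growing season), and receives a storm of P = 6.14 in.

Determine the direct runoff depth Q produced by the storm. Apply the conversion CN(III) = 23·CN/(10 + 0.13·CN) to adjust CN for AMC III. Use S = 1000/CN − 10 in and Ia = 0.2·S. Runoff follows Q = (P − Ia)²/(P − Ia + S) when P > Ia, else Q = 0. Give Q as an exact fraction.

Q = 46661616169/11423443350 in ≈ 4.085 in

CN(III) from CN(II)=66: (23·66)/(10 + 0.13·66) = 75900/929 ≈ 81.701
Max retention: S = 1000/(75900/929) − 10 = 1700/759 in (≈ 2.240 in)
Initial abstraction Ia = S/5 = (1700/759)/5 = 340/759 ≈ 0.448 in
P − Ia = 6.140 − 0.448 = 216013/37950 ≈ 5.692 in (> 0, runoff occurs)
Q = (216013/37950)²/((216013/37950) + 1700/759) = (46661616169/1440202500)/(301013/37950) = 46661616169/11423443350 in ≈ 4.085 in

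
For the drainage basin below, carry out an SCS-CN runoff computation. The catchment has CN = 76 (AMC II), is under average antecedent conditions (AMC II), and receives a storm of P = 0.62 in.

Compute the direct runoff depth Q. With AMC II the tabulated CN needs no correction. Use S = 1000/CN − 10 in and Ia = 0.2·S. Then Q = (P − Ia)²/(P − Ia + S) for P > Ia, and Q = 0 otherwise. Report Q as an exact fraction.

Q = 0 in ≈ 0.000 in

Average conditions: CN = 76 (no AMC adjustment).
S = 1000/76 − 10 = 60/19 in ≈ 3.158 in
Ia = 0.2S: 0.2·3.158 = 0.632 in (exactly 12/19)
P = 0.620 ≤ Ia = 0.632 in: entire storm abstracted, Q = 0.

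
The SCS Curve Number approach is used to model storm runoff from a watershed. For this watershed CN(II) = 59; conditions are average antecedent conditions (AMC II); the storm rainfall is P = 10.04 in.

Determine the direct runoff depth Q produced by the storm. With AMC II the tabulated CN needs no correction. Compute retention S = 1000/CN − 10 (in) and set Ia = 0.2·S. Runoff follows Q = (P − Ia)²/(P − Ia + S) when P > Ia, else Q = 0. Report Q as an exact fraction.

Q = 162792081/33938275 in ≈ 4.797 in

Average conditions: CN = 59 (no AMC adjustment).
Retention S: 1000/CN − 10 with CN=59.000 → S = 410/59 ≈ 6.949 in
Initial abstraction Ia = S/5 = (410/59)/5 = 82/59 ≈ 1.390 in
Excess rainfall: 10.040 − 1.390 = 8.650 in; P > Ia so Q > 0
Q = (12759/1475)²/((12759/1475) + 410/59) = (162792081/2175625)/(23009/1475) = 162792081/33938275 in ≈ 4.797 in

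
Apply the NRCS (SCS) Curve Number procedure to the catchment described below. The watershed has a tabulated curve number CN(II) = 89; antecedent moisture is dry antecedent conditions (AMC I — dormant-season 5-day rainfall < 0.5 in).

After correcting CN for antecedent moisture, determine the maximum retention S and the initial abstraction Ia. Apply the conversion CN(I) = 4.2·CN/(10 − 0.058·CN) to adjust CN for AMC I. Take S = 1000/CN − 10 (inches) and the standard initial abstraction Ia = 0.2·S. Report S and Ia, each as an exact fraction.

Adjust CN=89 to AMC I: 4.2·89/(10 − 0.058·89) → (1869/5) ÷ (2419/500) = 186900/2419 ≈ 77.263
S = 1000/(186900/2419) − 10 = 5500/1869 in ≈ 2.943 in
Ia = 0.2S: 0.2·2.943 = 0.589 in (exactly 1100/1869)

S = 5500/1869 in ≈ 2.943 in; Ia = 1100/1869 in ≈ 0.589 in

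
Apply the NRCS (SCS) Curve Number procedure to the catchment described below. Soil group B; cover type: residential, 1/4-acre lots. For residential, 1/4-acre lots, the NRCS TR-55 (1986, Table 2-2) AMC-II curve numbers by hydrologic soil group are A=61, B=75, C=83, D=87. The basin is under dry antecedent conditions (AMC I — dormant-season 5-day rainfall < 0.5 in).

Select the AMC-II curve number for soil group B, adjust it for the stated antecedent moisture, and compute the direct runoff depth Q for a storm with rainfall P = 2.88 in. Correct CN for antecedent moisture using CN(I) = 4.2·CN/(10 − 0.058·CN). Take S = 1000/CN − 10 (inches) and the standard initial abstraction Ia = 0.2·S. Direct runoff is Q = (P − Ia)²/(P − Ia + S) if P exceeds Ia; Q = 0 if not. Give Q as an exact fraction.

Q = 518162/2861775 in ≈ 0.181 in

NRCS table: residential, 1/4-acre lots, soil group B → CN(II) = 75
CN(I) from CN(II)=75: (4.2·75)/(10 − 0.058·75) = 6300/113 ≈ 55.752
Retention S: 1000/CN − 10 with CN=55.752 → S = 500/63 ≈ 7.937 in
Initial abstraction Ia = S/5 = (500/63)/5 = 100/63 ≈ 1.587 in
Since P=2.880 > Ia=1.587: effective rainfall P−Ia = 2036/1575 in
Q: (2036/1575)² ÷ (14536/1575) = 518162/2861775 in (≈ 0.181 in)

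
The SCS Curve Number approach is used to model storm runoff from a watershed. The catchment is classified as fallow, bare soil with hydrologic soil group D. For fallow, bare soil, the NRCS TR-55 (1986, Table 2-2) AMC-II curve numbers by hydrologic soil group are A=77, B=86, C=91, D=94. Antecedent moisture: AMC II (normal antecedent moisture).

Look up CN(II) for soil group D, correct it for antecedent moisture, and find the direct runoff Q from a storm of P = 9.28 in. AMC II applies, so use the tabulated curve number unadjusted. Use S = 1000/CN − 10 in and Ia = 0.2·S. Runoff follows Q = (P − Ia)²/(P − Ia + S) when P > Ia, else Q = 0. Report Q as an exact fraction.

Q = 28912129/3379300 in ≈ 8.556 in

NRCS table: fallow, bare soil, soil group D → CN(II) = 94
AMC II — tabulated CN = 94 applies directly.
Retention S: 1000/CN − 10 with CN=94.000 → S = 30/47 ≈ 0.638 in
Ia = 0.2·(30/47) = 6/47 in ≈ 0.128 in
Excess rainfall: 9.280 − 0.128 = 9.152 in; P > Ia so Q > 0
Runoff Q = (P−Ia)²/(P−Ia+S) = (9.152)²/(9.152+0.638) = 28912129/3379300 ≈ 8.556 in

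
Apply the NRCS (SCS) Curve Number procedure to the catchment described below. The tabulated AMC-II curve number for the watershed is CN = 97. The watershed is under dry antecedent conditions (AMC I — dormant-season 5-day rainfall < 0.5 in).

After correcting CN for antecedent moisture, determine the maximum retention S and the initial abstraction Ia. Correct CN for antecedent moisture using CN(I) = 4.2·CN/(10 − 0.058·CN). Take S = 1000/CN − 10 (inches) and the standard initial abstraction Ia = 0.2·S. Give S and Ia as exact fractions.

S = 500/679 in ≈ 0.736 in; Ia = 100/679 in ≈ 0.147 in

CN(I) from CN(II)=97: (4.2·97)/(10 − 0.058·97) = 67900/729 ≈ 93.141
Retention S: 1000/CN − 10 with CN=93.141 → S = 500/679 ≈ 0.736 in
Initial abstraction Ia = S/5 = (500/679)/5 = 100/679 ≈ 0.147 in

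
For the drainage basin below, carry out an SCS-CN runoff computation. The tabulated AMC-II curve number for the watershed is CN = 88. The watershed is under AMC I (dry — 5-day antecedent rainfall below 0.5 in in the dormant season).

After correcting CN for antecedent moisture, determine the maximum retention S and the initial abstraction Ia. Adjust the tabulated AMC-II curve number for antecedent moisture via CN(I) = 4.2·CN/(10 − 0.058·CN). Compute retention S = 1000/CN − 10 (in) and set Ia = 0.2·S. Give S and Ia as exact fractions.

S = 250/77 in ≈ 3.247 in; Ia = 50/77 in ≈ 0.649 in

Adjust CN=88 to AMC I: 4.2·88/(10 − 0.058·88) → (1848/5) ÷ (612/125) = 3850/51 ≈ 75.490
Max retention: S = 1000/(3850/51) − 10 = 250/77 in (≈ 3.247 in)
Initial abstraction Ia = S/5 = (250/77)/5 = 50/77 ≈ 0.649 in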